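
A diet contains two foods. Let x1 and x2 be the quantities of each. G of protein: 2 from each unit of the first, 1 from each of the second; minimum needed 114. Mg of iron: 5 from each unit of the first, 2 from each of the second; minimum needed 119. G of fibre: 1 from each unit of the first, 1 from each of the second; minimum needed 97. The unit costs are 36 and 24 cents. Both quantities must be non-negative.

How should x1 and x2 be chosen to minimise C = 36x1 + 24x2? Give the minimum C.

x1 = 17, x2 = 80, minimum C = 2532

Extreme points and C = 36x1 + 24x2:
  (0, 114) → C = 2736
  (97, 0) → C = 3492
  (17, 80) → C = 2532
The feasible region is unbounded (it extends along (0, 1), (1, 0)), but C strictly increases along every unbounded feasible direction, so there is no improving ray and the minimum is attained at a vertex.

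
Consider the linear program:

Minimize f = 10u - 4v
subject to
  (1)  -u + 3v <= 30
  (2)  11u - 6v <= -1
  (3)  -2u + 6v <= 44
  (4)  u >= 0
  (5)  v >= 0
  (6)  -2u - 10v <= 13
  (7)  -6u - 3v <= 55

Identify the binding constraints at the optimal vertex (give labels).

(3) and (4)

Vertices and f = 10u - 4v:
  (43/9, 241/27) → f = 326/27
  (0, 1/6) → f = -2/3
  (0, 22/3) → f = -88/3

The minimum is at (0, 22/3). Substituting into each constraint, equality holds for (3) and (4); the remaining constraints have slack.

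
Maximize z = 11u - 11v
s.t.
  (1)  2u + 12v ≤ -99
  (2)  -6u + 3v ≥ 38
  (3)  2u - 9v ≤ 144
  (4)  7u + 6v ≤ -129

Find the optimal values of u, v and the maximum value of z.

u = -129/8, v = -235/12, maximum z = 913/24

Vertices and z = 11u - 11v:
  (-53/4, -145/24) → z = -1903/24
  (-129/8, -235/12) → z = 913/24
  (-205/19, -508/57) → z = -1177/57
The feasible region is unbounded (it extends along (-9, -2), (-6, 1)), but z strictly decreases along every unbounded feasible direction, so there is no improving ray and the maximum is attained at a vertex.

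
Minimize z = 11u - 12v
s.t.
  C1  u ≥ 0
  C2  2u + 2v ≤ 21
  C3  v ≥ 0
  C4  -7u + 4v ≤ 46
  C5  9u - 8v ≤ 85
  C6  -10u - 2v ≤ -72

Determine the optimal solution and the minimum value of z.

u = 51/8, v = 33/8, minimum z = 165/8

Vertices and z = 11u - 12v:
  (169/17, 19/34) → z = 1745/17
  (51/8, 33/8) → z = 165/8
  (85/9, 0) → z = 935/9
  (36/5, 0) → z = 396/5

The optimum lies where 2u + 2v = 21 and -10u - 2v = -72.
Solving simultaneously gives u = 51/8, v = 33/8.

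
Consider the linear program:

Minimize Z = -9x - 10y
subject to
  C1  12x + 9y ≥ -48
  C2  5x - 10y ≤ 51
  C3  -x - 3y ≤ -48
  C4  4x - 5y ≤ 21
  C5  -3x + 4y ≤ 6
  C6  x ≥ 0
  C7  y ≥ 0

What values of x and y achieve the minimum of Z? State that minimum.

Extreme points and Z = -9x - 10y:
  (303/17, 171/17) → Z = -261
  (174/13, 150/13) → Z = -3066/13
  (114, 87) → Z = -1896

At the optimal vertex, 4x - 5y = 21 and -3x + 4y = 6.
Solving simultaneously gives x = 114, y = 87.

x = 114, y = 87, minimum Z = -1896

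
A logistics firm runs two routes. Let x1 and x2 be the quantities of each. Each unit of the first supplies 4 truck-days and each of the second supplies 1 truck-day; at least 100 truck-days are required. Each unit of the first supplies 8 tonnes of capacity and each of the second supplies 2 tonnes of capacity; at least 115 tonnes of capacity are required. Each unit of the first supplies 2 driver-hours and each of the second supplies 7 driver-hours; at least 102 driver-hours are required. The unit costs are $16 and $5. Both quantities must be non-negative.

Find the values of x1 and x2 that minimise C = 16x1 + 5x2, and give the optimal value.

x1 = 23, x2 = 8, minimum C = 408

The feasible region is unbounded (it extends along (0, 1), (1, 0)), but C strictly increases along every unbounded feasible direction, so there is no improving ray and the minimum is attained at a vertex.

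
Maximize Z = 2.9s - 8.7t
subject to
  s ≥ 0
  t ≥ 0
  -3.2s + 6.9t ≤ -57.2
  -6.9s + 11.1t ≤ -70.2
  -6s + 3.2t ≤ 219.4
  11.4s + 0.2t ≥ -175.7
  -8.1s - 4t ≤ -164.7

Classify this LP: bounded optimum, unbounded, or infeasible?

From the feasible point (61/3, 0), moving in the direction (1, 0) keeps every constraint satisfied while Z increases without bound.

unbounded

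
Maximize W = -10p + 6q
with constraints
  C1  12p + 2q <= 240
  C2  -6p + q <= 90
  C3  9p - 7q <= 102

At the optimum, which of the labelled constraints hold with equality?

C1 and C2

Vertices and W = -10p + 6q:
  (5/2, 105) → W = 605
  (314/17, 156/17) → W = -2204/17
  (-244/11, -474/11) → W = -404/11

The maximum is at (5/2, 105). Substituting into each constraint, equality holds for C1 and C2; the remaining constraints have slack.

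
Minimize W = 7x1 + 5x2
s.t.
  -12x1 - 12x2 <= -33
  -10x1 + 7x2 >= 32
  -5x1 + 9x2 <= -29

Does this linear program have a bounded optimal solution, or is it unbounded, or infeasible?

infeasible

The boundaries -12x1 - 12x2 = -33 and -10x1 + 7x2 = 32 meet at (-3/4, 7/2), but that point violates -5x1 + 9x2 ≤ -29. Every candidate vertex is excluded by some other constraint, so the feasible region is empty.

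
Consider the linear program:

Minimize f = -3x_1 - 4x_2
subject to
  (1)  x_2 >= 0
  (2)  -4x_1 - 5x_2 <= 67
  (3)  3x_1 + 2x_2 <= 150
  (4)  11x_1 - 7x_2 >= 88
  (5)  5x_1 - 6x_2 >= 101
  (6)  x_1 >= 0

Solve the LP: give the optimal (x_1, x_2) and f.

x_1 = 551/14, x_2 = 447/28, minimum f = -2547/14

Vertices and f = -3x_1 - 4x_2:
  (50, 0) → f = -150
  (101/5, 0) → f = -303/5
  (551/14, 447/28) → f = -2547/14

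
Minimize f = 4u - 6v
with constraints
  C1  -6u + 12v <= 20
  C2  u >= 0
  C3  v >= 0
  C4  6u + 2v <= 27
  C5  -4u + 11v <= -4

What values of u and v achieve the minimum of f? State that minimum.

Vertices and f = 4u - 6v:
  (9/2, 0) → f = 18
  (1, 0) → f = 4
  (305/74, 42/37) → f = 358/37

u = 1, v = 0, minimum f = 4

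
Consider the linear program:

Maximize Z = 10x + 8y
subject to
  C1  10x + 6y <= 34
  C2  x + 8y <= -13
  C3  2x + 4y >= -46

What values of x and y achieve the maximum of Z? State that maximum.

x = 175/37, y = -82/37, maximum Z = 1094/37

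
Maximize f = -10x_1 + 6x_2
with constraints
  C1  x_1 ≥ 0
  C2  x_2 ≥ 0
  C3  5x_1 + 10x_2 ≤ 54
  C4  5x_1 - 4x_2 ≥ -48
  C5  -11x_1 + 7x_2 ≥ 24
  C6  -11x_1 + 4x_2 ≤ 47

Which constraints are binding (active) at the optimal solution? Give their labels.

Feasible corners and f = -10x_1 + 6x_2:
  (0, 27/5) → f = 162/5
  (0, 24/7) → f = 144/7
  (138/145, 714/145) → f = 2904/145

The maximum is at (0, 27/5). Substituting into each constraint, equality holds for C1 and C3; the remaining constraints have slack.

C1 and C3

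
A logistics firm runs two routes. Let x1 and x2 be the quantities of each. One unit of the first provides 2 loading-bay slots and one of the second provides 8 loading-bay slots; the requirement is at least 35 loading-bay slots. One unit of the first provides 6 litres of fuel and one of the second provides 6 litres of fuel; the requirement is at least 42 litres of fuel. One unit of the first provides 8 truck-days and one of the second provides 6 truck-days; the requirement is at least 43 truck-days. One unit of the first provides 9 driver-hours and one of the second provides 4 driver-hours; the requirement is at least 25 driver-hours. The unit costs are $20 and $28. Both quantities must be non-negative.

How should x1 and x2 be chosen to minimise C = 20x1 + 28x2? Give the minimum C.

x1 = 7/2, x2 = 7/2, minimum C = 168

Vertices and C = 20x1 + 28x2:
  (0, 43/6) → C = 602/3
  (35/2, 0) → C = 350
  (7/2, 7/2) → C = 168
  (1/2, 13/2) → C = 192
The feasible region is unbounded (it extends along (0, 1), (1, 0)), but C strictly increases along every unbounded feasible direction, so there is no improving ray and the minimum is attained at a vertex.

The binding constraints are 2x1 + 8x2 = 35 and 6x1 + 6x2 = 42.
Solving simultaneously gives x1 = 7/2, x2 = 7/2.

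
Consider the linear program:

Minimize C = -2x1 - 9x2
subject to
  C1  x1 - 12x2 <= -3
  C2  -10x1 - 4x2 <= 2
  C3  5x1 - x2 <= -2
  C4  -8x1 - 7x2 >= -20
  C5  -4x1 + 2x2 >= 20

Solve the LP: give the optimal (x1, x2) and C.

x1 = -47/19, x2 = 108/19, minimum C = -878/19

Feasible corners and C = -2x1 - 9x2:
  (-47/19, 108/19) → C = -878/19
  (-7/3, 16/3) → C = -130/3
  (-25/11, 60/11) → C = -490/11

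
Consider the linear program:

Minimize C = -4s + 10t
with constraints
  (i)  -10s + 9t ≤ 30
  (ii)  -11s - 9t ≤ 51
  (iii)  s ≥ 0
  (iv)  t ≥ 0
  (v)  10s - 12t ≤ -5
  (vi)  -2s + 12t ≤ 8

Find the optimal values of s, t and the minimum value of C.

Feasible corners and C = -4s + 10t:
  (0, 5/12) → C = 25/6
  (0, 2/3) → C = 20/3
  (3/8, 35/48) → C = 139/24

At the optimal vertex, s = 0 and 10s - 12t = -5.
Solving simultaneously gives s = 0, t = 5/12.

s = 0, t = 5/12, minimum C = 25/6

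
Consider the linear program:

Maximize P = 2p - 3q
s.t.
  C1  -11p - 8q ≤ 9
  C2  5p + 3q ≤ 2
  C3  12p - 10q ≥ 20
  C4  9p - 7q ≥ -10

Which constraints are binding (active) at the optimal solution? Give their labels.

Vertices and P = 2p - 3q:
  (43/7, -67/7) → P = 41
  (35/103, -164/103) → P = 562/103
  (40/43, -38/43) → P = 194/43

The maximum is at (43/7, -67/7). Substituting into each constraint, equality holds for C1 and C2; the remaining constraints have slack.

C1 and C2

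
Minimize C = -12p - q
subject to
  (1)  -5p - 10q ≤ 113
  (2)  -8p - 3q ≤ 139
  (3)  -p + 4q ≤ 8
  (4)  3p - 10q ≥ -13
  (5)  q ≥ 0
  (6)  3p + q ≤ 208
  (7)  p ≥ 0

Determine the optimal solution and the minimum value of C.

p = 208/3, q = 0, minimum C = -832

Feasible corners and C = -12p - q:
  (14, 11/2) → C = -347/2
  (824/13, 232/13) → C = -10120/13
  (0, 13/10) → C = -13/10
  (208/3, 0) → C = -832
  (0, 0) → C = 0

The optimum lies where q = 0 and 3p + q = 208.
Solving simultaneously gives p = 208/3, q = 0.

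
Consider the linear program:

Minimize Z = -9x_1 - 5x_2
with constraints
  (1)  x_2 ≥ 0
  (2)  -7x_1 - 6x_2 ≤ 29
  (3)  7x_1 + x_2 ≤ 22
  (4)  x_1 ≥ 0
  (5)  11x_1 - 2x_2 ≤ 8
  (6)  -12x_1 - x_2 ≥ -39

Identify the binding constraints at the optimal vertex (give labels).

Feasible corners and Z = -9x_1 - 5x_2:
  (0, 0) → Z = 0
  (8/11, 0) → Z = -72/11
  (0, 22) → Z = -110
  (52/25, 186/25) → Z = -1398/25

The minimum is at (0, 22). Substituting into each constraint, equality holds for (3) and (4); the remaining constraints have slack.

(3) and (4)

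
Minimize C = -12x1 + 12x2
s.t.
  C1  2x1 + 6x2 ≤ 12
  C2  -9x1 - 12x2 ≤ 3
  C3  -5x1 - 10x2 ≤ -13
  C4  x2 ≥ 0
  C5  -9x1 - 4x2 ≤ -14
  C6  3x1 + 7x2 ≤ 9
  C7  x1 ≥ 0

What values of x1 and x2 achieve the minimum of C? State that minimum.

x1 = 3, x2 = 0, minimum C = -36

Feasible corners and C = -12x1 + 12x2:
  (13/5, 0) → C = -156/5
  (44/35, 47/70) → C = -246/35
  (3, 0) → C = -36
  (62/51, 13/17) → C = -92/17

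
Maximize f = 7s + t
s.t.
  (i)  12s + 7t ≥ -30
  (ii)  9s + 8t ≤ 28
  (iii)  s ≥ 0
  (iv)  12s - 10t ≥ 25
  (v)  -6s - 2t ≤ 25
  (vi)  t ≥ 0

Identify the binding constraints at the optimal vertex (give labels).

(ii) and (vi)

Corner points and f = 7s + t:
  (80/31, 37/62) → f = 1157/62
  (28/9, 0) → f = 196/9
  (25/12, 0) → f = 175/12

The maximum is at (28/9, 0). Substituting into each constraint, equality holds for (ii) and (vi); the remaining constraints have slack.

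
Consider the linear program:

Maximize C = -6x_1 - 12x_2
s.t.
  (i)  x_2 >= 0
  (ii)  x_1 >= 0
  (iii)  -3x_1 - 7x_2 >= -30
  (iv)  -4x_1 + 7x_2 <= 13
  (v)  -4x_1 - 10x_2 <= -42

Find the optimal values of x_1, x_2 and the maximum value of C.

x_1 = 41/17, x_2 = 55/17, maximum C = -906/17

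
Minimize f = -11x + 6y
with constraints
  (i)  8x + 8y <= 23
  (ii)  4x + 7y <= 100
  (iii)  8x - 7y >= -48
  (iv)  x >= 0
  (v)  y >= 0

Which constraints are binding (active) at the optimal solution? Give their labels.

Feasible corners and f = -11x + 6y:
  (0, 23/8) → f = 69/4
  (23/8, 0) → f = -253/8
  (0, 0) → f = 0

The minimum is at (23/8, 0). Substituting into each constraint, equality holds for (i) and (v); the remaining constraints have slack.

(i) and (v)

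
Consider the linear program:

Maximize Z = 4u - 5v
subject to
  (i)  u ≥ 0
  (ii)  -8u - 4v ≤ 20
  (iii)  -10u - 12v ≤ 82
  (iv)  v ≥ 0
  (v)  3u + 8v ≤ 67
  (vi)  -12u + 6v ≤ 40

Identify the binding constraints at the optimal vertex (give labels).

(iv) and (v)

Corner points and Z = 4u - 5v:
  (0, 0) → Z = 0
  (0, 20/3) → Z = -100/3
  (67/3, 0) → Z = 268/3
  (41/57, 154/19) → Z = -2146/57

The maximum is at (67/3, 0). Substituting into each constraint, equality holds for (iv) and (v); the remaining constraints have slack.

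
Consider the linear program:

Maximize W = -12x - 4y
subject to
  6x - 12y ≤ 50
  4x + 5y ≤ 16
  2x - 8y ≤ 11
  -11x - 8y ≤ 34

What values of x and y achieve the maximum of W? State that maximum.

x = -298/23, y = 312/23, maximum W = 2328/23

Feasible corners and W = -12x - 4y:
  (61/14, -2/7) → W = -358/7
  (-298/23, 312/23) → W = 2328/23
  (-23/13, -189/104) → W = 57/2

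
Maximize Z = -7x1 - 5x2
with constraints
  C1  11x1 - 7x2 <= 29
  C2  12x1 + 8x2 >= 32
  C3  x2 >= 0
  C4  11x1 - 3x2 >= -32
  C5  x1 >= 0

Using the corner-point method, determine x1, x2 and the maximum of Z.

x1 = 114/43, x2 = 1/43, maximum Z = -803/43

Extreme points and Z = -7x1 - 5x2:
  (114/43, 1/43) → Z = -803/43
  (0, 4) → Z = -20
  (0, 32/3) → Z = -160/3
The feasible region is unbounded (it extends along (7, 11), (3, 11)), but Z strictly decreases along every unbounded feasible direction, so there is no improving ray and the maximum is attained at a vertex.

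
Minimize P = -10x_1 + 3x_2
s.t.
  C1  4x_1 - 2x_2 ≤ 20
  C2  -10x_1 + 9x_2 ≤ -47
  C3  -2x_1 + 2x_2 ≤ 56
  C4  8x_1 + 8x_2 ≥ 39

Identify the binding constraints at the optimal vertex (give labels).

Vertices and P = -10x_1 + 3x_2:
  (43/8, 3/4) → P = -103/2
  (119/24, -1/12) → P = -299/6
  (727/152, 7/76) → P = -1807/38

The minimum is at (43/8, 3/4). Substituting into each constraint, equality holds for C1 and C2; the remaining constraints have slack.

C1 and C2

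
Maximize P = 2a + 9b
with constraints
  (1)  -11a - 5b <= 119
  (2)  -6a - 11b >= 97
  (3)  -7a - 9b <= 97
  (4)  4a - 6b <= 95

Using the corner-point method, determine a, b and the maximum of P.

a = -194/23, b = -97/23, maximum P = -1261/23

Vertices and P = 2a + 9b:
  (-194/23, -97/23) → P = -1261/23
  (463/80, -479/40) → P = -481/5
  (7/2, -27/2) → P = -229/2

The binding constraints are -6a - 11b = 97 and -7a - 9b = 97.
Solving simultaneously gives a = -194/23, b = -97/23.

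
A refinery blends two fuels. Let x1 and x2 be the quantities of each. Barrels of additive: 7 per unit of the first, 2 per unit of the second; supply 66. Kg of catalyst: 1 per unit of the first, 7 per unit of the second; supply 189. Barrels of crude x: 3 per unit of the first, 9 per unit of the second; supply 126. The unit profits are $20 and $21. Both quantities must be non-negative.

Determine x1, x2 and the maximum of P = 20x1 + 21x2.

Feasible corners and P = 20x1 + 21x2:
  (0, 0) → P = 0
  (0, 14) → P = 294
  (66/7, 0) → P = 1320/7
  (6, 12) → P = 372

The binding constraints are 7x1 + 2x2 = 66 and 3x1 + 9x2 = 126.
Solving simultaneously gives x1 = 6, x2 = 12.

x1 = 6, x2 = 12, maximum P = 372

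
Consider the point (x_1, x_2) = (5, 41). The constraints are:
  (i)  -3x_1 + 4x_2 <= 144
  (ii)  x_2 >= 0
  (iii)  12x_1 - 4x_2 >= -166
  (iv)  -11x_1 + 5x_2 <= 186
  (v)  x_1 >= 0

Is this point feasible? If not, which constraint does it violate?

Constraint (i): -3x_1 + 4x_2 = 149, which is not ≤ 144. All other constraints are satisfied.

not feasible — violates (i)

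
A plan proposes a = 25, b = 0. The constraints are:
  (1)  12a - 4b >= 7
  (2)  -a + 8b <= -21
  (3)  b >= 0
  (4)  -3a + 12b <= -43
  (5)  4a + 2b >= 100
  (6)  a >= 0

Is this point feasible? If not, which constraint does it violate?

feasible

(1): 300 ≥ 7 ✓
(2): -25 ≤ -21 ✓
(3): 0 ≥ 0 ✓
(4): -75 ≤ -43 ✓
(5): 100 ≥ 100 ✓
(6): 25 ≥ 0 ✓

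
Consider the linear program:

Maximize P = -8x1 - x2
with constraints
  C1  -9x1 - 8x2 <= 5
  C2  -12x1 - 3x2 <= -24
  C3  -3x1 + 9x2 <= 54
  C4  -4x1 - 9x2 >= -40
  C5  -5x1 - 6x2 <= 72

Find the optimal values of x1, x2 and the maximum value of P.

Feasible corners and P = -8x1 - x2:
  (3, -4) → P = -20
  (39, -89/2) → P = -535/2
  (1, 4) → P = -12
The feasible region is unbounded (it extends along (6, -5), (9, -4)), but P strictly decreases along every unbounded feasible direction, so there is no improving ray and the maximum is attained at a vertex.

At the optimal vertex, -12x1 - 3x2 = -24 and -4x1 - 9x2 = -40.
Solving simultaneously gives x1 = 1, x2 = 4.

x1 = 1, x2 = 4, maximum P = -12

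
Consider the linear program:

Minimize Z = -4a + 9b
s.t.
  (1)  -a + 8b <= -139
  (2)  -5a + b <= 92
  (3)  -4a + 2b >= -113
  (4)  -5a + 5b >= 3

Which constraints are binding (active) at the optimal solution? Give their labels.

Corner points and Z = -4a + 9b:
  (-875/39, -787/39) → Z = -3583/39
  (-719/35, -698/35) → Z = -3406/35
  (-457/20, -89/4) → Z = -2177/20

The minimum is at (-457/20, -89/4). Substituting into each constraint, equality holds for (2) and (4); the remaining constraints have slack.

(2) and (4)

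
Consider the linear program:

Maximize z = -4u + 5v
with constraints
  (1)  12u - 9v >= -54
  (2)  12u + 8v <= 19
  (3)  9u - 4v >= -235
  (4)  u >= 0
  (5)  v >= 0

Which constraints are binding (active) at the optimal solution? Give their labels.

(2) and (4)

Extreme points and z = -4u + 5v:
  (0, 19/8) → z = 95/8
  (19/12, 0) → z = -19/3
  (0, 0) → z = 0

The maximum is at (0, 19/8). Substituting into each constraint, equality holds for (2) and (4); the remaining constraints have slack.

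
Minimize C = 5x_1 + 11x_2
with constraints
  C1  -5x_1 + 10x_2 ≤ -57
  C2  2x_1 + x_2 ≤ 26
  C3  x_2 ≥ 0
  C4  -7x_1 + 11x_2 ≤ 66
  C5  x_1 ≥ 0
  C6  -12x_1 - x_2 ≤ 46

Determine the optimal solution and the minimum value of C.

x_1 = 57/5, x_2 = 0, minimum C = 57

Vertices and C = 5x_1 + 11x_2:
  (317/25, 16/25) → C = 1761/25
  (57/5, 0) → C = 57
  (13, 0) → C = 65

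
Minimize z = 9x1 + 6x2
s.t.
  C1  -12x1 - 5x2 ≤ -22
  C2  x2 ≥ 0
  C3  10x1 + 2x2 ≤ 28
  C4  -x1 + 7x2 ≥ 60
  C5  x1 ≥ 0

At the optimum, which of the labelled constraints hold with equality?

Feasible corners and z = 9x1 + 6x2:
  (19/18, 157/18) → z = 371/6
  (0, 14) → z = 84
  (0, 60/7) → z = 360/7

The minimum is at (0, 60/7). Substituting into each constraint, equality holds for C4 and C5; the remaining constraints have slack.

C4 and C5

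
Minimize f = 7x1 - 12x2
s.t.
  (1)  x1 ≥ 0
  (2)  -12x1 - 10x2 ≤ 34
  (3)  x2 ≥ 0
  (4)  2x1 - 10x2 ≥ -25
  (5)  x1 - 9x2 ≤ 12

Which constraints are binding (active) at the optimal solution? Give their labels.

(1) and (4)

Feasible corners and f = 7x1 - 12x2:
  (0, 0) → f = 0
  (0, 5/2) → f = -30
  (12, 0) → f = 84
The feasible region is unbounded (it extends along (5, 1), (9, 1)), but f strictly increases along every unbounded feasible direction, so there is no improving ray and the minimum is attained at a vertex.

The minimum is at (0, 5/2). Substituting into each constraint, equality holds for (1) and (4); the remaining constraints have slack.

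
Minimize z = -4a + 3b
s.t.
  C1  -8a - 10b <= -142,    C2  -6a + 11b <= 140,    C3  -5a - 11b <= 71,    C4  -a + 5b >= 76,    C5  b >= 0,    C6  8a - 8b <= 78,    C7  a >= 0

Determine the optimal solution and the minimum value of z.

Extreme points and z = -4a + 3b:
  (136/19, 316/19) → z = 404/19
  (989/20, 397/10) → z = -787/10
  (499/16, 343/16) → z = -967/16

a = 989/20, b = 397/10, minimum z = -787/10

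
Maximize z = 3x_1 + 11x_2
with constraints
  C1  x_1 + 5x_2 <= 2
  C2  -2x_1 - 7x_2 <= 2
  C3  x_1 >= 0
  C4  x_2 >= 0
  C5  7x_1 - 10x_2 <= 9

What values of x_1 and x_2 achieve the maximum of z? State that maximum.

x_1 = 13/9, x_2 = 1/9, maximum z = 50/9

Feasible corners and z = 3x_1 + 11x_2:
  (0, 2/5) → z = 22/5
  (13/9, 1/9) → z = 50/9
  (0, 0) → z = 0
  (9/7, 0) → z = 27/7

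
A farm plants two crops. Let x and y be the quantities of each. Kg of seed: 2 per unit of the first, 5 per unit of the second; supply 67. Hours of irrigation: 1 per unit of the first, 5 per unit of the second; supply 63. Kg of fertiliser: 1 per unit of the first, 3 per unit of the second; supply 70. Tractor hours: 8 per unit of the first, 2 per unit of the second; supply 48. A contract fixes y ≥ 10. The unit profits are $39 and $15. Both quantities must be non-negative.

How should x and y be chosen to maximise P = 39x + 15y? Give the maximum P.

Vertices and P = 39x + 15y:
  (0, 63/5) → P = 189
  (0, 10) → P = 150
  (3, 12) → P = 297
  (7/2, 10) → P = 573/2

At the optimal vertex, x + 5y = 63 and 8x + 2y = 48.
Solving simultaneously gives x = 3, y = 12.

x = 3, y = 12, maximum P = 297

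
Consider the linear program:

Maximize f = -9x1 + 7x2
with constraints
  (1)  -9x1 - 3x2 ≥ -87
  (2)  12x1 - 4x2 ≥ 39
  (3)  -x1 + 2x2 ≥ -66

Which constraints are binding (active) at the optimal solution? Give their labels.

Corner points and f = -9x1 + 7x2:
  (155/24, 77/8) → f = 37/4
  (124/7, -169/7) → f = -2299/7
  (-93/10, -753/20) → f = -3597/20

The maximum is at (155/24, 77/8). Substituting into each constraint, equality holds for (1) and (2); the remaining constraints have slack.

(1) and (2)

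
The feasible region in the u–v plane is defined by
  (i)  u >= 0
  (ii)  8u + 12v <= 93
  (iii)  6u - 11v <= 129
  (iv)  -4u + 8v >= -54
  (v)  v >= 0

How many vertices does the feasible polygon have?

3

Pairwise boundary intersections that survive every other constraint:
  (0, 31/4)
  (0, 0)
  (93/8, 0)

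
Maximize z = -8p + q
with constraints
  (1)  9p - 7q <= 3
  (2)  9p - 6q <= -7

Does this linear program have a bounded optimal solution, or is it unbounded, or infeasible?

From the feasible point (-67/9, -10), moving in the direction (-7, -9) keeps every constraint satisfied while z increases without bound.

unbounded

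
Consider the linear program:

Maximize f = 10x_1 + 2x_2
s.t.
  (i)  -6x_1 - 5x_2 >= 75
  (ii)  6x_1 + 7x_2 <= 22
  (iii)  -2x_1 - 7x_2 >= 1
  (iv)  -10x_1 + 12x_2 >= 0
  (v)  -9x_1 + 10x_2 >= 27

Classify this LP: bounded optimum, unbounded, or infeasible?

Feasible corners and f = 10x_1 + 2x_2:
  (-65/4, 9/2) → f = -307/2
  (-59/7, -171/35) → f = -3292/35
  (-81/2, -135/4) → f = -945/2
The feasible region has finitely many vertices and no improving ray; the maximum is -3292/35 at (-59/7, -171/35).

bounded optimum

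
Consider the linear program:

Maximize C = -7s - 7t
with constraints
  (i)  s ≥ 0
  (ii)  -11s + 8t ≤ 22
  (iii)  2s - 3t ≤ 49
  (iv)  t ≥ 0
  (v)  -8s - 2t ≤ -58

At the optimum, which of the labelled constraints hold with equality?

(iv) and (v)

Feasible corners and C = -7s - 7t:
  (210/43, 407/43) → C = -4319/43
  (49/2, 0) → C = -343/2
  (29/4, 0) → C = -203/4
The feasible region is unbounded (it extends along (3, 2), (8, 11)), but C strictly decreases along every unbounded feasible direction, so there is no improving ray and the maximum is attained at a vertex.

The maximum is at (29/4, 0). Substituting into each constraint, equality holds for (iv) and (v); the remaining constraints have slack.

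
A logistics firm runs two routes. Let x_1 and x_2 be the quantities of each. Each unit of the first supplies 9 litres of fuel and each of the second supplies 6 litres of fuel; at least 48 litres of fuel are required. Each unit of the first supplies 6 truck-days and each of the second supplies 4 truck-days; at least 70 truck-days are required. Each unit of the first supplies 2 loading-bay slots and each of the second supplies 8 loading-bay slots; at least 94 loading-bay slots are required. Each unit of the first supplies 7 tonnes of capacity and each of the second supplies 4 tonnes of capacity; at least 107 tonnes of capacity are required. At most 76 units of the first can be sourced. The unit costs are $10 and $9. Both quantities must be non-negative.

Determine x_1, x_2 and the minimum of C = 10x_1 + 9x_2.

x_1 = 10, x_2 = 37/4, minimum C = 733/4

Vertices and C = 10x_1 + 9x_2:
  (0, 107/4) → C = 963/4
  (47, 0) → C = 470
  (76, 0) → C = 760
  (10, 37/4) → C = 733/4
The feasible region is unbounded (it extends along (0, 1)), but C strictly increases along every unbounded feasible direction, so there is no improving ray and the minimum is attained at a vertex.

The binding constraints are 2x_1 + 8x_2 = 94 and 7x_1 + 4x_2 = 107.
Solving simultaneously gives x_1 = 10, x_2 = 37/4.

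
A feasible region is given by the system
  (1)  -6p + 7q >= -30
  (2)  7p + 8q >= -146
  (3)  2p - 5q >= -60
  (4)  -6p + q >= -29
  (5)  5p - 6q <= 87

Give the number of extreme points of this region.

Of the 10 pairwise boundary intersections, those satisfying every inequality are:
  (-782/97, -1086/97)
  (173/36, -1/6)
  (-1210/51, 128/51)
  (205/28, 209/14)

4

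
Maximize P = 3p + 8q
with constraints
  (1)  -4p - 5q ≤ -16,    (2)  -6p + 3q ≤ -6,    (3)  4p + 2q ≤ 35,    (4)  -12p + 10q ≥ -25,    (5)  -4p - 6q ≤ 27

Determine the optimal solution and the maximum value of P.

p = 39/8, q = 31/4, maximum P = 613/8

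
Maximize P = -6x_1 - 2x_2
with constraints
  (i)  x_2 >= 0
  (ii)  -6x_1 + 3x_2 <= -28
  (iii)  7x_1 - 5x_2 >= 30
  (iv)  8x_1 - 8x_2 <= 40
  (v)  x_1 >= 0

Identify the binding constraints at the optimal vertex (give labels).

(i) and (ii)

Corner points and P = -6x_1 - 2x_2:
  (14/3, 0) → P = -28
  (5, 0) → P = -30
  (50/9, 16/9) → P = -332/9
The feasible region is unbounded (it extends along (1, 1), (5, 7)), but P strictly decreases along every unbounded feasible direction, so there is no improving ray and the maximum is attained at a vertex.

The maximum is at (14/3, 0). Substituting into each constraint, equality holds for (i) and (ii); the remaining constraints have slack.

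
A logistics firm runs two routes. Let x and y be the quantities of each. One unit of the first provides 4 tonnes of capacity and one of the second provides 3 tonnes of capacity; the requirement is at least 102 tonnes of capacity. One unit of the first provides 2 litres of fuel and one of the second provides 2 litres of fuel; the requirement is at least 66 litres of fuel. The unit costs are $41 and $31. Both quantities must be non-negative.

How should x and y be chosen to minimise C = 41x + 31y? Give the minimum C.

Corner points and C = 41x + 31y:
  (0, 34) → C = 1054
  (33, 0) → C = 1353
  (3, 30) → C = 1053
The feasible region is unbounded (it extends along (0, 1), (1, 0)), but C strictly increases along every unbounded feasible direction, so there is no improving ray and the minimum is attained at a vertex.

The binding constraints are 4x + 3y = 102 and 2x + 2y = 66.
Solving simultaneously gives x = 3, y = 30.

x = 3, y = 30, minimum C = 1053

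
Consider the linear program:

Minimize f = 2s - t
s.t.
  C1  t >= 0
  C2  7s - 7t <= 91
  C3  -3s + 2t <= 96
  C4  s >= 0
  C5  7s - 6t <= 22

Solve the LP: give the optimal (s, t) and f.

Extreme points and f = 2s - t:
  (0, 0) → f = 0
  (22/7, 0) → f = 44/7
  (0, 48) → f = -48
The feasible region is unbounded (it extends along (2, 3), (6, 7)), but f strictly increases along every unbounded feasible direction, so there is no improving ray and the minimum is attained at a vertex.

At the optimal vertex, -3s + 2t = 96 and s = 0.
Solving simultaneously gives s = 0, t = 48.

s = 0, t = 48, minimum f = -48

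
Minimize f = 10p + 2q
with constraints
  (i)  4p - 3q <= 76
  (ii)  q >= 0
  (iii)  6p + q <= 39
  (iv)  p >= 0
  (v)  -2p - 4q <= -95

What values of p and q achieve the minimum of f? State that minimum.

The binding constraints are p = 0 and -2p - 4q = -95.
Solving simultaneously gives p = 0, q = 95/4.

p = 0, q = 95/4, minimum f = 95/2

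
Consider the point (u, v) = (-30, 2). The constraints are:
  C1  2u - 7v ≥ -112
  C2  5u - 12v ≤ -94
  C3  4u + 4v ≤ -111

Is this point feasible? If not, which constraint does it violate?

C1: -74 ≥ -112 ✓
C2: -174 ≤ -94 ✓
C3: -112 ≤ -111 ✓

feasible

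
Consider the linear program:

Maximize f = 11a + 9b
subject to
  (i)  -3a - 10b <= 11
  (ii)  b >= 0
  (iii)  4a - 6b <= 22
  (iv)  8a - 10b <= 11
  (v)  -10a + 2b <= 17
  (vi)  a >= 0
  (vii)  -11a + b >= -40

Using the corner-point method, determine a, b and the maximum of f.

a = 97/12, b = 587/12, maximum f = 3175/6

Extreme points and f = 11a + 9b:
  (11/8, 0) → f = 121/8
  (0, 0) → f = 0
  (389/102, 199/102) → f = 3035/51
  (0, 17/2) → f = 153/2
  (97/12, 587/12) → f = 3175/6

The optimum lies where -10a + 2b = 17 and -11a + b = -40.
Solving simultaneously gives a = 97/12, b = 587/12.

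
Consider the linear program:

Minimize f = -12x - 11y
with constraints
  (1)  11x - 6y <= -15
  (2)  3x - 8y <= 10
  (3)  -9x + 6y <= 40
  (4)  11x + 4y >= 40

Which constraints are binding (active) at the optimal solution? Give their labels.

Extreme points and f = -12x - 11y:
  (25/2, 305/12) → f = -5155/12
  (18/11, 11/2) → f = -1763/22
  (40/51, 400/51) → f = -4880/51

The minimum is at (25/2, 305/12). Substituting into each constraint, equality holds for (1) and (3); the remaining constraints have slack.

(1) and (3)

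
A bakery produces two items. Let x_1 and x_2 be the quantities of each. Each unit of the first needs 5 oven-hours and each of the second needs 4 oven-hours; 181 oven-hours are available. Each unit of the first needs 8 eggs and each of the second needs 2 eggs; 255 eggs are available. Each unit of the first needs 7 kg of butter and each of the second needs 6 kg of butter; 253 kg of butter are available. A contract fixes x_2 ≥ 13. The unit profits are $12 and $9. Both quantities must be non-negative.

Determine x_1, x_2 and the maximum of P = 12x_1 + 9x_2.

At the optimal vertex, 7x_1 + 6x_2 = 253 and x_2 = 13.
Solving simultaneously gives x_1 = 25, x_2 = 13.

x_1 = 25, x_2 = 13, maximum P = 417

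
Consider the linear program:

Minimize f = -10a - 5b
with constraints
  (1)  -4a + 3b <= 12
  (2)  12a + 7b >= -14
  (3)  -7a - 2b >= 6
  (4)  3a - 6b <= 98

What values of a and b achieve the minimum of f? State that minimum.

At the optimal vertex, -4a + 3b = 12 and -7a - 2b = 6.
Solving simultaneously gives a = -42/29, b = 60/29.

a = -42/29, b = 60/29, minimum f = 120/29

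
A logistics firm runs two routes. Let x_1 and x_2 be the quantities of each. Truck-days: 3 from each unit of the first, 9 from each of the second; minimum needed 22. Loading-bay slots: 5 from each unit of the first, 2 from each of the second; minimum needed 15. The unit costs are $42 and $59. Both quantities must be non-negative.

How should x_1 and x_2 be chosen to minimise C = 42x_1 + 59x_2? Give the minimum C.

x_1 = 7/3, x_2 = 5/3, minimum C = 589/3

The feasible region is unbounded (it extends along (0, 1), (1, 0)), but C strictly increases along every unbounded feasible direction, so there is no improving ray and the minimum is attained at a vertex.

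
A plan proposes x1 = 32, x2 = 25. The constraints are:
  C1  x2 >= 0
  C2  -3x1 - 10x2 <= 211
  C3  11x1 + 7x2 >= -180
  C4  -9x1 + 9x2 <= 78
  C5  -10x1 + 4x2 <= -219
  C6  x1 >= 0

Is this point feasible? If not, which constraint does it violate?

C1: 25 ≥ 0 ✓
C2: -346 ≤ 211 ✓
C3: 527 ≥ -180 ✓
C4: -63 ≤ 78 ✓
C5: -220 ≤ -219 ✓
C6: 32 ≥ 0 ✓

feasible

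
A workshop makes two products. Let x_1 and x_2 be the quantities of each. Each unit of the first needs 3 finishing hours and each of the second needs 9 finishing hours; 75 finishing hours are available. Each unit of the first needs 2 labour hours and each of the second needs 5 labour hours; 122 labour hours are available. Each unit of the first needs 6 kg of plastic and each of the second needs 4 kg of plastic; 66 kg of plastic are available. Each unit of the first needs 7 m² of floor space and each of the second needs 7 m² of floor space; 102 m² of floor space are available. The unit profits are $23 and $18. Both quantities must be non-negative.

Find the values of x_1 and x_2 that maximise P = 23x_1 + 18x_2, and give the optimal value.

x_1 = 7, x_2 = 6, maximum P = 269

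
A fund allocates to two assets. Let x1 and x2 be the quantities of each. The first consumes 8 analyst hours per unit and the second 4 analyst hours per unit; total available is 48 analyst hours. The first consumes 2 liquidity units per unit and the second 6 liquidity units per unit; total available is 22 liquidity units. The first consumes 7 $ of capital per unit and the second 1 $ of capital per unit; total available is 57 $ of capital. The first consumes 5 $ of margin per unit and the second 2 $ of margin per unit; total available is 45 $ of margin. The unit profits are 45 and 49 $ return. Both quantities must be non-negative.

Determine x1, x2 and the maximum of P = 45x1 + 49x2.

x1 = 5, x2 = 2, maximum P = 323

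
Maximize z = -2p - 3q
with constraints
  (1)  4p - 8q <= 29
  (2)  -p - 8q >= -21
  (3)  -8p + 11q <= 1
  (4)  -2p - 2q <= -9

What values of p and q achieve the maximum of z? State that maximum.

p = 65/12, q = -11/12, maximum z = -97/12

Vertices and z = -2p - 3q:
  (10, 11/8) → z = -193/8
  (65/12, -11/12) → z = -97/12
  (223/75, 169/75) → z = -953/75
  (97/38, 37/19) → z = -208/19

The binding constraints are 4p - 8q = 29 and -2p - 2q = -9.
Solving simultaneously gives p = 65/12, q = -11/12.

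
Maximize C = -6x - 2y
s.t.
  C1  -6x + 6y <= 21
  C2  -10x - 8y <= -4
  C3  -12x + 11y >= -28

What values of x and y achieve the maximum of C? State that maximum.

x = -4/3, y = 13/6, maximum C = 11/3

Extreme points and C = -6x - 2y:
  (-4/3, 13/6) → C = 11/3
  (133/2, 70) → C = -539
  (134/103, -116/103) → C = -572/103

The binding constraints are -6x + 6y = 21 and -10x - 8y = -4.
Solving simultaneously gives x = -4/3, y = 13/6.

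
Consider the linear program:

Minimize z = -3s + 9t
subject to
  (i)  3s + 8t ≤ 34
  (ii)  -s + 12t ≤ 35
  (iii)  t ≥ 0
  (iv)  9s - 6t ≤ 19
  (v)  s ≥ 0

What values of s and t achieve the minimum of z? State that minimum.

s = 19/9, t = 0, minimum z = -19/3

Feasible corners and z = -3s + 9t:
  (32/11, 139/44) → z = 867/44
  (178/45, 83/30) → z = 391/30
  (0, 35/12) → z = 105/4
  (19/9, 0) → z = -19/3
  (0, 0) → z = 0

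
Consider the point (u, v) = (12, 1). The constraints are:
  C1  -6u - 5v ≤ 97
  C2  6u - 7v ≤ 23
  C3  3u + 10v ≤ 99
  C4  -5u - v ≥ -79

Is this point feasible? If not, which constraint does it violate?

not feasible — violates C2

Constraint C2: 6u - 7v = 65, which is not ≤ 23. All other constraints are satisfied.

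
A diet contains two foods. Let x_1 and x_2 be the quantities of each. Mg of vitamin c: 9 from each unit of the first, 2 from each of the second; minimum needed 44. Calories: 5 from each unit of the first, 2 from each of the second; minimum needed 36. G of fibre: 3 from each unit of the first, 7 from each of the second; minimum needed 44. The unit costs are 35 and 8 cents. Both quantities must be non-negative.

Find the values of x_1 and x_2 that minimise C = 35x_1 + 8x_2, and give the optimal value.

x_1 = 2, x_2 = 13, minimum C = 174

Corner points and C = 35x_1 + 8x_2:
  (0, 22) → C = 176
  (44/3, 0) → C = 1540/3
  (2, 13) → C = 174
  (164/29, 112/29) → C = 6636/29
The feasible region is unbounded (it extends along (0, 1), (1, 0)), but C strictly increases along every unbounded feasible direction, so there is no improving ray and the minimum is attained at a vertex.

The binding constraints are 9x_1 + 2x_2 = 44 and 5x_1 + 2x_2 = 36.
Solving simultaneously gives x_1 = 2, x_2 = 13.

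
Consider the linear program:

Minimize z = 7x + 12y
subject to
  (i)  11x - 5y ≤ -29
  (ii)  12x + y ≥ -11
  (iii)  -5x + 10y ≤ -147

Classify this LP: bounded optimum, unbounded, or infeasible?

The boundaries 11x - 5y = -29 and 12x + y = -11 meet at (-84/71, 227/71), but that point violates -5x + 10y ≤ -147. Every candidate vertex is excluded by some other constraint, so the feasible region is empty.

infeasible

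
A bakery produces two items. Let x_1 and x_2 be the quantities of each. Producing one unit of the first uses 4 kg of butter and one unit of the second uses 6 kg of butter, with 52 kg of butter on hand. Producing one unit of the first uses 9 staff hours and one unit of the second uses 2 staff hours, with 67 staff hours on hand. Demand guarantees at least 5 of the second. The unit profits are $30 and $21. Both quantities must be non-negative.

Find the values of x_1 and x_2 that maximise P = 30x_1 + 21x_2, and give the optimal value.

x_1 = 11/2, x_2 = 5, maximum P = 270

Feasible corners and P = 30x_1 + 21x_2:
  (0, 26/3) → P = 182
  (0, 5) → P = 105
  (11/2, 5) → P = 270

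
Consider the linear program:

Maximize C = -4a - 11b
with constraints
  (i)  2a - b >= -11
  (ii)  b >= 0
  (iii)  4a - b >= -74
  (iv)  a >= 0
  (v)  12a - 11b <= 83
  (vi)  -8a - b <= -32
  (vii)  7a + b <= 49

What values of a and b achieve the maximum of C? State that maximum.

a = 4, b = 0, maximum C = -16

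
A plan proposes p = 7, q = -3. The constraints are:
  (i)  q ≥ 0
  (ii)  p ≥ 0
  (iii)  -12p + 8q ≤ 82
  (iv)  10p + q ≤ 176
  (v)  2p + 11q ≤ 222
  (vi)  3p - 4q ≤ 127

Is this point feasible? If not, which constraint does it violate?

Constraint (i): q = -3, which is not ≥ 0. All other constraints are satisfied.

not feasible — violates (i)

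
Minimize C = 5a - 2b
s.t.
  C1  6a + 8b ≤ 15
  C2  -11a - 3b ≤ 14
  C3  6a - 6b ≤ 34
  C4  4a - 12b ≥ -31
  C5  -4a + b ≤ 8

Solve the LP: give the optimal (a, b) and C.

Corner points and C = 5a - 2b:
  (181/42, -19/14) → C = 1019/42
  (-17/26, 123/52) → C = -8
  (3/14, -229/42) → C = 503/42
  (-38/23, 32/23) → C = -254/23
  (-65/44, 23/11) → C = -509/44

a = -65/44, b = 23/11, minimum C = -509/44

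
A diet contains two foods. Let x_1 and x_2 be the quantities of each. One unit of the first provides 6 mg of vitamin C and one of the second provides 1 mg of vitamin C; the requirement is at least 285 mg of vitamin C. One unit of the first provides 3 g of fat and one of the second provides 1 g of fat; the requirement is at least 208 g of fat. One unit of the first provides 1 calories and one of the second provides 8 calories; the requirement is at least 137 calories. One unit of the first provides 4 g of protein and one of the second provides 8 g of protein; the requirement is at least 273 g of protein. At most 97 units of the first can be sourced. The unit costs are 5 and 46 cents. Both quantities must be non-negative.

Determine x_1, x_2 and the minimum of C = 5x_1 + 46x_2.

Corner points and C = 5x_1 + 46x_2:
  (0, 285) → C = 13110
  (77/3, 131) → C = 18463/3
  (1527/23, 203/23) → C = 16973/23
  (97, 5) → C = 715
The feasible region is unbounded (it extends along (0, 1)), but C strictly increases along every unbounded feasible direction, so there is no improving ray and the minimum is attained at a vertex.

x_1 = 97, x_2 = 5, minimum C = 715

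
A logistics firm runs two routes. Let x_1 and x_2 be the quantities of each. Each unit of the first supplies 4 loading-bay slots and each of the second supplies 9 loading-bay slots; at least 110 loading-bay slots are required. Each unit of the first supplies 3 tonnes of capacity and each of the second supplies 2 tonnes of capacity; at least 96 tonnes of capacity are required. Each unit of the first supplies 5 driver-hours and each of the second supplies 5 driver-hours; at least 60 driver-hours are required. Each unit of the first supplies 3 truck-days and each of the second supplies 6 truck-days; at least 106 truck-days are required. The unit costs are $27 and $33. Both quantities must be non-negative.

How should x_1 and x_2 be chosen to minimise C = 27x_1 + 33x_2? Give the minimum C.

Extreme points and C = 27x_1 + 33x_2:
  (0, 48) → C = 1584
  (106/3, 0) → C = 954
  (91/3, 5/2) → C = 1803/2
The feasible region is unbounded (it extends along (0, 1), (1, 0)), but C strictly increases along every unbounded feasible direction, so there is no improving ray and the minimum is attained at a vertex.

x_1 = 91/3, x_2 = 5/2, minimum C = 1803/2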